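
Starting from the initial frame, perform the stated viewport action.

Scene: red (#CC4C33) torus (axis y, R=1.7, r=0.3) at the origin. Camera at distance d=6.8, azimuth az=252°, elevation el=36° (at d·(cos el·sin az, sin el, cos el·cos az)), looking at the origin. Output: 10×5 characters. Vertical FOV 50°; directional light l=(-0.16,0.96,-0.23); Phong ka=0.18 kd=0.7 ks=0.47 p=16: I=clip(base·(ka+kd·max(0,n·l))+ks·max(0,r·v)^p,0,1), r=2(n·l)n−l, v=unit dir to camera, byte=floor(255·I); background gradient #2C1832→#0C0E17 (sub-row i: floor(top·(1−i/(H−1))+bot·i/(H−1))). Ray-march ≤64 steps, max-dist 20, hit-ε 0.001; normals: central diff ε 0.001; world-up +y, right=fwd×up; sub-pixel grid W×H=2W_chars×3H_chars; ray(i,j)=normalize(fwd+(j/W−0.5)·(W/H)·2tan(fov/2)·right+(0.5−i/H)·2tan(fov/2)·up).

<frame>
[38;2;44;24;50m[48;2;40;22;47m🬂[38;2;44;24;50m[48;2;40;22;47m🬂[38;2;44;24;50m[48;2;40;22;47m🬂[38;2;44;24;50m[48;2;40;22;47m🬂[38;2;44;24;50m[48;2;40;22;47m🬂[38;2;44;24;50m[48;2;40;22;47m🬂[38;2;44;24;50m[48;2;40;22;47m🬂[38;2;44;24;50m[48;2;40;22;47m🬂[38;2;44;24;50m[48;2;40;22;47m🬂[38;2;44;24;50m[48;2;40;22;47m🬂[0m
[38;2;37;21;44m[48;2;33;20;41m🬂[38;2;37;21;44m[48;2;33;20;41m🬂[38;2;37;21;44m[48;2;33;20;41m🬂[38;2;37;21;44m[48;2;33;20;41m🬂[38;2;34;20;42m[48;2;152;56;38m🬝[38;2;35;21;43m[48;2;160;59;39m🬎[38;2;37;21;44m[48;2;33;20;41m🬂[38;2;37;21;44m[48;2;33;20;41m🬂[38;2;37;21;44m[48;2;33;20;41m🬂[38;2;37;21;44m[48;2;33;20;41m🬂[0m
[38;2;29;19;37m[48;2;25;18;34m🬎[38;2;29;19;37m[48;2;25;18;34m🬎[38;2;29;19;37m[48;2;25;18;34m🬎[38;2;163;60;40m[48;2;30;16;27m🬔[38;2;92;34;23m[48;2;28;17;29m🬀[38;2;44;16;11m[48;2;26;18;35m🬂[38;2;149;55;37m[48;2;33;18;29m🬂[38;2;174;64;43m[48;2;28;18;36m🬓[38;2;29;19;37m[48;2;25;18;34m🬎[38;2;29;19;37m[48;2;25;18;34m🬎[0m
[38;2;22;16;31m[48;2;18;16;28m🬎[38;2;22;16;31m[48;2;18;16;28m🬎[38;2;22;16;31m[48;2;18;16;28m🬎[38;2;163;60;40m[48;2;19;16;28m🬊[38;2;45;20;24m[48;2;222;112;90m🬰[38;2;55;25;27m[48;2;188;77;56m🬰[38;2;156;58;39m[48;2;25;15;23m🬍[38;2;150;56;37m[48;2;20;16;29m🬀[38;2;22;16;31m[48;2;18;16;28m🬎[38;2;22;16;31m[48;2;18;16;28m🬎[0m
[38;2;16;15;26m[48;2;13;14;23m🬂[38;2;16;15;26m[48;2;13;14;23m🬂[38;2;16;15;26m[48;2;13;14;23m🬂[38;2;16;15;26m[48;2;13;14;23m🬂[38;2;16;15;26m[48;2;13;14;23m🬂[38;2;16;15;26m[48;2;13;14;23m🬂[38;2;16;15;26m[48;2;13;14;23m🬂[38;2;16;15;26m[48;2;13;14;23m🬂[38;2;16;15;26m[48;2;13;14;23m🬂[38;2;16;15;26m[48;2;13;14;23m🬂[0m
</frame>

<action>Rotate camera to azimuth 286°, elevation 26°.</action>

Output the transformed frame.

<frame>
[38;2;44;24;50m[48;2;40;22;47m🬂[38;2;44;24;50m[48;2;40;22;47m🬂[38;2;44;24;50m[48;2;40;22;47m🬂[38;2;44;24;50m[48;2;40;22;47m🬂[38;2;44;24;50m[48;2;40;22;47m🬂[38;2;44;24;50m[48;2;40;22;47m🬂[38;2;44;24;50m[48;2;40;22;47m🬂[38;2;44;24;50m[48;2;40;22;47m🬂[38;2;44;24;50m[48;2;40;22;47m🬂[38;2;44;24;50m[48;2;40;22;47m🬂[0m
[38;2;37;21;44m[48;2;33;20;41m🬂[38;2;37;21;44m[48;2;33;20;41m🬂[38;2;37;21;44m[48;2;33;20;41m🬂[38;2;37;21;44m[48;2;33;20;41m🬂[38;2;37;21;44m[48;2;33;20;41m🬂[38;2;37;21;44m[48;2;33;20;41m🬂[38;2;37;21;44m[48;2;33;20;41m🬂[38;2;37;21;44m[48;2;33;20;41m🬂[38;2;37;21;44m[48;2;33;20;41m🬂[38;2;37;21;44m[48;2;33;20;41m🬂[0m
[38;2;29;19;37m[48;2;25;18;34m🬎[38;2;29;19;37m[48;2;25;18;34m🬎[38;2;29;19;37m[48;2;25;18;34m🬎[38;2;171;63;42m[48;2;30;16;27m🬔[38;2;122;45;30m[48;2;26;18;35m🬂[38;2;122;47;32m[48;2;26;18;35m🬂[38;2;185;81;60m[48;2;43;22;31m🬂[38;2;172;64;42m[48;2;28;18;36m🬓[38;2;29;19;37m[48;2;25;18;34m🬎[38;2;29;19;37m[48;2;25;18;34m🬎[0m
[38;2;22;16;31m[48;2;18;16;28m🬎[38;2;22;16;31m[48;2;18;16;28m🬎[38;2;22;16;31m[48;2;18;16;28m🬎[38;2;154;62;44m[48;2;23;15;23m🬂[38;2;182;72;50m[48;2;53;24;25m🬂[38;2;173;64;43m[48;2;54;24;25m🬂[38;2;153;57;38m[48;2;32;16;19m🬂[38;2;81;30;20m[48;2;20;16;29m🬀[38;2;22;16;31m[48;2;18;16;28m🬎[38;2;22;16;31m[48;2;18;16;28m🬎[0m
[38;2;16;15;26m[48;2;13;14;23m🬂[38;2;16;15;26m[48;2;13;14;23m🬂[38;2;16;15;26m[48;2;13;14;23m🬂[38;2;16;15;26m[48;2;13;14;23m🬂[38;2;16;15;26m[48;2;13;14;23m🬂[38;2;16;15;26m[48;2;13;14;23m🬂[38;2;16;15;26m[48;2;13;14;23m🬂[38;2;16;15;26m[48;2;13;14;23m🬂[38;2;16;15;26m[48;2;13;14;23m🬂[38;2;16;15;26m[48;2;13;14;23m🬂[0m
</frame>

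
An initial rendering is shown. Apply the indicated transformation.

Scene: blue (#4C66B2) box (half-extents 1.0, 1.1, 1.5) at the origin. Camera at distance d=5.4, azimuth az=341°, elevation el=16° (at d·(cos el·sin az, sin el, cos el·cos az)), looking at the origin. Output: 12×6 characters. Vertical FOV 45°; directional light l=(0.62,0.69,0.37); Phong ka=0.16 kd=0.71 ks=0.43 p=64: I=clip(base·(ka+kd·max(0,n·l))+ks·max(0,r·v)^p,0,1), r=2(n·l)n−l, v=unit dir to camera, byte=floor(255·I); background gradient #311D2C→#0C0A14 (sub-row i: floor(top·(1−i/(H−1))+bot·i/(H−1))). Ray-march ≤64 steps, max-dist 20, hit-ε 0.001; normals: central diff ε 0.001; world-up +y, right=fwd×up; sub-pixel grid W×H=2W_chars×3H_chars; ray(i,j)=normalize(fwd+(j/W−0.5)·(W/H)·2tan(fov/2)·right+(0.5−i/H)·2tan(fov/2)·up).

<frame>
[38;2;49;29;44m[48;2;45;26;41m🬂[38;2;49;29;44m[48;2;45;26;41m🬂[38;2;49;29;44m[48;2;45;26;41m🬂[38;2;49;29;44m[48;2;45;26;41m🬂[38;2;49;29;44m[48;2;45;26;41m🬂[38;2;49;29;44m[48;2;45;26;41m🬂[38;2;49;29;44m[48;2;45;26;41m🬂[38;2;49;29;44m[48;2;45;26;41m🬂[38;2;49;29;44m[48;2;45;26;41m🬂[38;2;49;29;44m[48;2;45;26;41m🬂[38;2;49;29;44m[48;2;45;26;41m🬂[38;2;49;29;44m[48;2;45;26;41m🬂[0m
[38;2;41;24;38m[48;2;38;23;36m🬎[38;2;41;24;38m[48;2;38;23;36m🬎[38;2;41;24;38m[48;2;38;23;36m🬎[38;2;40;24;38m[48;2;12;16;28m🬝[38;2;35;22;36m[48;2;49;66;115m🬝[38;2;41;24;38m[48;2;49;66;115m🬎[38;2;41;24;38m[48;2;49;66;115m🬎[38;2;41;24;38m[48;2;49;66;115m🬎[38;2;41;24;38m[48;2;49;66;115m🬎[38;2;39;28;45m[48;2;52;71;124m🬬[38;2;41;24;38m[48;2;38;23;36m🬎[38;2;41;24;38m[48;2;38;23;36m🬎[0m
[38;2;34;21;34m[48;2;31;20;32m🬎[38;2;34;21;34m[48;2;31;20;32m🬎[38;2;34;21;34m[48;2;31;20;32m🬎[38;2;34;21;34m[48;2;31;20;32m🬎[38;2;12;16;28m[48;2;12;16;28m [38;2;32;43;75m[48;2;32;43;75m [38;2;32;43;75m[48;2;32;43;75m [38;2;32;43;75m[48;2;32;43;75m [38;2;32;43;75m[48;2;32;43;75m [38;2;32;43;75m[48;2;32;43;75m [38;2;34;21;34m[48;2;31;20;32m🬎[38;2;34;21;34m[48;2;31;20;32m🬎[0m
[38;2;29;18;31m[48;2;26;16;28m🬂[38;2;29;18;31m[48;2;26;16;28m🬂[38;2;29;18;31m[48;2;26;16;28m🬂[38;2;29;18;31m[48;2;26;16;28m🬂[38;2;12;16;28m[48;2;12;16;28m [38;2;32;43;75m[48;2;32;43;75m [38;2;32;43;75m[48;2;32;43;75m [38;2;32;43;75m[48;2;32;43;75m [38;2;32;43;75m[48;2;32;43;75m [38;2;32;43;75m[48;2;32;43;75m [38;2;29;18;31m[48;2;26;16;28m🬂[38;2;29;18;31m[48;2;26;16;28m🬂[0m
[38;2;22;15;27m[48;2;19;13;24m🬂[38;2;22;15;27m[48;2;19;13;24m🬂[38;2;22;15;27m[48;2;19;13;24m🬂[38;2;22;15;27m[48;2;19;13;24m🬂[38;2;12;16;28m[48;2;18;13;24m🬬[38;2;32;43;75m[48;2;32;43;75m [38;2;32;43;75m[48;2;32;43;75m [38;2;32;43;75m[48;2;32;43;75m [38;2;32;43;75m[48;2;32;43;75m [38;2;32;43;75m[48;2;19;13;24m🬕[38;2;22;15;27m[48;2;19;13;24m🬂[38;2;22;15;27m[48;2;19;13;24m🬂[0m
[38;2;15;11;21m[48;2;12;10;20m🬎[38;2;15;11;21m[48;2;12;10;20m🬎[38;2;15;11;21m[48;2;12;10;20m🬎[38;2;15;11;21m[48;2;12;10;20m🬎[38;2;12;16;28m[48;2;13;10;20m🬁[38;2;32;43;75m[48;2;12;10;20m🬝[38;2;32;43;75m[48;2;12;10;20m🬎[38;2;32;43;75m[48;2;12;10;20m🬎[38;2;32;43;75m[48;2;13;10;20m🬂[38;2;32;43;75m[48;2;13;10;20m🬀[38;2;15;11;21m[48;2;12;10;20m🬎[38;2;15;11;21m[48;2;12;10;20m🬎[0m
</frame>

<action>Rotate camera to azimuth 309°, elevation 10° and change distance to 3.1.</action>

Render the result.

<frame>
[38;2;49;29;44m[48;2;12;16;28m🬂[38;2;49;29;44m[48;2;12;16;28m🬂[38;2;12;16;28m[48;2;12;16;28m [38;2;12;16;28m[48;2;12;16;28m [38;2;12;16;28m[48;2;12;16;28m [38;2;12;16;28m[48;2;12;16;28m [38;2;12;16;28m[48;2;12;16;28m [38;2;12;16;28m[48;2;12;16;28m [38;2;12;16;28m[48;2;12;16;28m [38;2;12;16;28m[48;2;12;16;28m [38;2;12;16;28m[48;2;12;16;28m [38;2;32;43;75m[48;2;32;43;75m [0m
[38;2;12;16;28m[48;2;12;16;28m [38;2;12;16;28m[48;2;12;16;28m [38;2;12;16;28m[48;2;12;16;28m [38;2;12;16;28m[48;2;12;16;28m [38;2;12;16;28m[48;2;12;16;28m [38;2;12;16;28m[48;2;12;16;28m [38;2;12;16;28m[48;2;12;16;28m [38;2;12;16;28m[48;2;12;16;28m [38;2;12;16;28m[48;2;12;16;28m [38;2;12;16;28m[48;2;12;16;28m [38;2;12;16;28m[48;2;32;43;75m🬕[38;2;32;43;75m[48;2;32;43;75m [0m
[38;2;12;16;28m[48;2;12;16;28m [38;2;12;16;28m[48;2;12;16;28m [38;2;12;16;28m[48;2;12;16;28m [38;2;12;16;28m[48;2;12;16;28m [38;2;12;16;28m[48;2;12;16;28m [38;2;12;16;28m[48;2;12;16;28m [38;2;12;16;28m[48;2;12;16;28m [38;2;12;16;28m[48;2;12;16;28m [38;2;12;16;28m[48;2;12;16;28m [38;2;12;16;28m[48;2;12;16;28m [38;2;12;16;28m[48;2;32;43;75m▌[38;2;32;43;75m[48;2;32;43;75m [0m
[38;2;27;17;29m[48;2;12;16;28m▌[38;2;12;16;28m[48;2;12;16;28m [38;2;12;16;28m[48;2;12;16;28m [38;2;12;16;28m[48;2;12;16;28m [38;2;12;16;28m[48;2;12;16;28m [38;2;12;16;28m[48;2;12;16;28m [38;2;12;16;28m[48;2;12;16;28m [38;2;12;16;28m[48;2;12;16;28m [38;2;12;16;28m[48;2;12;16;28m [38;2;12;16;28m[48;2;12;16;28m [38;2;12;16;28m[48;2;32;43;75m▌[38;2;32;43;75m[48;2;32;43;75m [0m
[38;2;20;14;25m[48;2;12;16;28m▌[38;2;12;16;28m[48;2;12;16;28m [38;2;12;16;28m[48;2;12;16;28m [38;2;12;16;28m[48;2;12;16;28m [38;2;12;16;28m[48;2;12;16;28m [38;2;12;16;28m[48;2;12;16;28m [38;2;12;16;28m[48;2;12;16;28m [38;2;12;16;28m[48;2;12;16;28m [38;2;12;16;28m[48;2;12;16;28m [38;2;12;16;28m[48;2;12;16;28m [38;2;12;16;28m[48;2;32;43;75m▌[38;2;32;43;75m[48;2;32;43;75m [0m
[38;2;12;16;28m[48;2;13;10;20m🬁[38;2;12;16;28m[48;2;12;10;20m🬬[38;2;12;16;28m[48;2;12;16;28m [38;2;12;16;28m[48;2;12;16;28m [38;2;12;16;28m[48;2;12;16;28m [38;2;12;16;28m[48;2;12;16;28m [38;2;12;16;28m[48;2;12;16;28m [38;2;12;16;28m[48;2;12;16;28m [38;2;12;16;28m[48;2;12;16;28m [38;2;12;16;28m[48;2;12;16;28m [38;2;12;16;28m[48;2;32;43;75m▌[38;2;32;43;75m[48;2;32;43;75m [0m
</frame>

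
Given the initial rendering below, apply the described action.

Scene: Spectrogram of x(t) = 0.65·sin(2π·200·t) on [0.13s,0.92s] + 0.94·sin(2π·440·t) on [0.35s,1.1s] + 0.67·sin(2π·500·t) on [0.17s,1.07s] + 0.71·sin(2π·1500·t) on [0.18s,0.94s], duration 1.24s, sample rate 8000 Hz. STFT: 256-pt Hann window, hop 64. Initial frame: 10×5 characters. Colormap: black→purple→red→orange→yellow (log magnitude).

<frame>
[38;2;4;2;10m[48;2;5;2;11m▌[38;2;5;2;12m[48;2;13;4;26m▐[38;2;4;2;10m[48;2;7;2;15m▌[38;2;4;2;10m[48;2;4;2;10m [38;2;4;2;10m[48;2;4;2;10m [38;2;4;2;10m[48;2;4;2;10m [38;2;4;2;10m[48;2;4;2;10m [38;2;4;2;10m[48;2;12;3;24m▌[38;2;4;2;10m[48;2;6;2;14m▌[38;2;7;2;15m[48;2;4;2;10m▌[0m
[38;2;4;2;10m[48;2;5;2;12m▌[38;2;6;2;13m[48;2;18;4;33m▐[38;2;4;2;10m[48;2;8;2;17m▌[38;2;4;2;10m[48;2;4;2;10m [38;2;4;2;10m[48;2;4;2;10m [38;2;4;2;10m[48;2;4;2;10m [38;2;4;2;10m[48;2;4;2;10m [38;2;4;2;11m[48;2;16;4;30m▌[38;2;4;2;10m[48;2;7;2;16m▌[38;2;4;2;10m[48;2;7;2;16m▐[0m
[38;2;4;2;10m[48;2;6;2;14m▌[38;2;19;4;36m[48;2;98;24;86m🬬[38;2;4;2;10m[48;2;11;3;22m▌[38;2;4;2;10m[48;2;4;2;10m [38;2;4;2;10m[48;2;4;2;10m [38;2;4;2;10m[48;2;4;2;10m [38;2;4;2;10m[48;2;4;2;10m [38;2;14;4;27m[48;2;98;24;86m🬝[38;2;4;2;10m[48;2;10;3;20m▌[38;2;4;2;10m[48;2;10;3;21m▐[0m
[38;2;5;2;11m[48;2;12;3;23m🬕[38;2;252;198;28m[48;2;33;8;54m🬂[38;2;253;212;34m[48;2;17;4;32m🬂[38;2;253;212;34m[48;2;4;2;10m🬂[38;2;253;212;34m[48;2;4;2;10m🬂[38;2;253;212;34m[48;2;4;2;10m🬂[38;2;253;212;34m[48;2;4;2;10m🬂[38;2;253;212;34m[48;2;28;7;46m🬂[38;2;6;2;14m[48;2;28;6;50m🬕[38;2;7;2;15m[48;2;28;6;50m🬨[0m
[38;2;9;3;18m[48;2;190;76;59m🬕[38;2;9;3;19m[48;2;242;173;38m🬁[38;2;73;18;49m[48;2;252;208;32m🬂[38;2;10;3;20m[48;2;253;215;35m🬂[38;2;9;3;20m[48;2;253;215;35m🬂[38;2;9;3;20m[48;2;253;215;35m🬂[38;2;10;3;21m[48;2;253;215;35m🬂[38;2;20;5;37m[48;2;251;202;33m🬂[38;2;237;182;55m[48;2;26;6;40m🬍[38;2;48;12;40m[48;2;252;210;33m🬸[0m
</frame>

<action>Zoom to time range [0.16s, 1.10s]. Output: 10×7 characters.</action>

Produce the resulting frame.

<frame>
[38;2;4;2;10m[48;2;13;4;26m▐[38;2;4;2;10m[48;2;6;2;14m▌[38;2;4;2;10m[48;2;7;2;15m▐[38;2;4;2;10m[48;2;4;2;10m [38;2;4;2;10m[48;2;4;2;10m [38;2;4;2;10m[48;2;4;2;10m [38;2;4;2;10m[48;2;4;2;10m [38;2;4;2;10m[48;2;4;2;10m [38;2;12;3;23m[48;2;12;3;24m🬀[38;2;4;2;10m[48;2;6;2;14m▌[0m
[38;2;4;2;10m[48;2;15;4;29m▐[38;2;4;2;10m[48;2;6;2;14m▌[38;2;4;2;10m[48;2;7;2;16m▐[38;2;4;2;10m[48;2;4;2;10m [38;2;4;2;10m[48;2;4;2;10m [38;2;4;2;10m[48;2;4;2;10m [38;2;4;2;10m[48;2;4;2;10m [38;2;4;2;10m[48;2;4;2;10m [38;2;13;3;25m[48;2;14;4;28m🬎[38;2;4;2;10m[48;2;7;2;15m▌[0m
[38;2;4;2;10m[48;2;19;4;36m▐[38;2;4;2;10m[48;2;7;2;15m▌[38;2;4;2;10m[48;2;8;2;18m▐[38;2;4;2;10m[48;2;4;2;10m [38;2;4;2;10m[48;2;4;2;10m [38;2;4;2;10m[48;2;4;2;10m [38;2;4;2;10m[48;2;4;2;10m [38;2;4;2;10m[48;2;4;2;10m [38;2;17;4;31m[48;2;20;5;37m🬎[38;2;4;2;10m[48;2;7;2;16m▌[0m
[38;2;9;3;18m[48;2;42;9;74m🬨[38;2;4;2;10m[48;2;9;2;18m▌[38;2;4;2;10m[48;2;11;3;22m▐[38;2;4;2;10m[48;2;4;2;10m [38;2;4;2;10m[48;2;4;2;10m [38;2;4;2;10m[48;2;4;2;10m [38;2;4;2;10m[48;2;4;2;10m [38;2;4;2;10m[48;2;4;2;10m [38;2;28;7;51m[48;2;49;11;85m🬎[38;2;4;2;10m[48;2;10;3;20m▌[0m
[38;2;251;181;22m[48;2;34;8;49m🬎[38;2;251;181;22m[48;2;10;3;20m🬎[38;2;251;181;22m[48;2;12;3;24m🬎[38;2;251;181;22m[48;2;4;2;10m🬎[38;2;251;181;22m[48;2;4;2;10m🬎[38;2;251;181;22m[48;2;4;2;10m🬎[38;2;251;181;22m[48;2;4;2;10m🬎[38;2;251;181;22m[48;2;4;2;10m🬎[38;2;234;135;37m[48;2;63;15;89m🬎[38;2;4;2;10m[48;2;15;4;29m▌[0m
[38;2;4;2;10m[48;2;59;14;76m▐[38;2;8;2;18m[48;2;50;11;72m🬕[38;2;10;3;21m[48;2;73;17;78m🬨[38;2;4;2;10m[48;2;6;2;14m🬎[38;2;4;2;10m[48;2;6;2;14m🬎[38;2;4;2;10m[48;2;6;2;14m🬎[38;2;4;2;10m[48;2;6;2;14m🬎[38;2;4;2;10m[48;2;6;2;14m🬎[38;2;37;9;66m[48;2;27;6;49m🬂[38;2;15;4;29m[48;2;133;34;84m🬝[0m
[38;2;252;203;30m[48;2;251;186;23m🬒[38;2;252;211;34m[48;2;251;189;25m🬂[38;2;254;237;44m[48;2;251;189;24m🬂[38;2;254;237;44m[48;2;251;188;24m🬂[38;2;254;237;44m[48;2;251;188;24m🬂[38;2;254;237;44m[48;2;251;188;24m🬂[38;2;254;237;44m[48;2;251;188;24m🬂[38;2;254;237;44m[48;2;251;188;24m🬂[38;2;252;212;34m[48;2;24;5;43m🬕[38;2;254;243;47m[48;2;49;12;57m🬂[0m
</frame>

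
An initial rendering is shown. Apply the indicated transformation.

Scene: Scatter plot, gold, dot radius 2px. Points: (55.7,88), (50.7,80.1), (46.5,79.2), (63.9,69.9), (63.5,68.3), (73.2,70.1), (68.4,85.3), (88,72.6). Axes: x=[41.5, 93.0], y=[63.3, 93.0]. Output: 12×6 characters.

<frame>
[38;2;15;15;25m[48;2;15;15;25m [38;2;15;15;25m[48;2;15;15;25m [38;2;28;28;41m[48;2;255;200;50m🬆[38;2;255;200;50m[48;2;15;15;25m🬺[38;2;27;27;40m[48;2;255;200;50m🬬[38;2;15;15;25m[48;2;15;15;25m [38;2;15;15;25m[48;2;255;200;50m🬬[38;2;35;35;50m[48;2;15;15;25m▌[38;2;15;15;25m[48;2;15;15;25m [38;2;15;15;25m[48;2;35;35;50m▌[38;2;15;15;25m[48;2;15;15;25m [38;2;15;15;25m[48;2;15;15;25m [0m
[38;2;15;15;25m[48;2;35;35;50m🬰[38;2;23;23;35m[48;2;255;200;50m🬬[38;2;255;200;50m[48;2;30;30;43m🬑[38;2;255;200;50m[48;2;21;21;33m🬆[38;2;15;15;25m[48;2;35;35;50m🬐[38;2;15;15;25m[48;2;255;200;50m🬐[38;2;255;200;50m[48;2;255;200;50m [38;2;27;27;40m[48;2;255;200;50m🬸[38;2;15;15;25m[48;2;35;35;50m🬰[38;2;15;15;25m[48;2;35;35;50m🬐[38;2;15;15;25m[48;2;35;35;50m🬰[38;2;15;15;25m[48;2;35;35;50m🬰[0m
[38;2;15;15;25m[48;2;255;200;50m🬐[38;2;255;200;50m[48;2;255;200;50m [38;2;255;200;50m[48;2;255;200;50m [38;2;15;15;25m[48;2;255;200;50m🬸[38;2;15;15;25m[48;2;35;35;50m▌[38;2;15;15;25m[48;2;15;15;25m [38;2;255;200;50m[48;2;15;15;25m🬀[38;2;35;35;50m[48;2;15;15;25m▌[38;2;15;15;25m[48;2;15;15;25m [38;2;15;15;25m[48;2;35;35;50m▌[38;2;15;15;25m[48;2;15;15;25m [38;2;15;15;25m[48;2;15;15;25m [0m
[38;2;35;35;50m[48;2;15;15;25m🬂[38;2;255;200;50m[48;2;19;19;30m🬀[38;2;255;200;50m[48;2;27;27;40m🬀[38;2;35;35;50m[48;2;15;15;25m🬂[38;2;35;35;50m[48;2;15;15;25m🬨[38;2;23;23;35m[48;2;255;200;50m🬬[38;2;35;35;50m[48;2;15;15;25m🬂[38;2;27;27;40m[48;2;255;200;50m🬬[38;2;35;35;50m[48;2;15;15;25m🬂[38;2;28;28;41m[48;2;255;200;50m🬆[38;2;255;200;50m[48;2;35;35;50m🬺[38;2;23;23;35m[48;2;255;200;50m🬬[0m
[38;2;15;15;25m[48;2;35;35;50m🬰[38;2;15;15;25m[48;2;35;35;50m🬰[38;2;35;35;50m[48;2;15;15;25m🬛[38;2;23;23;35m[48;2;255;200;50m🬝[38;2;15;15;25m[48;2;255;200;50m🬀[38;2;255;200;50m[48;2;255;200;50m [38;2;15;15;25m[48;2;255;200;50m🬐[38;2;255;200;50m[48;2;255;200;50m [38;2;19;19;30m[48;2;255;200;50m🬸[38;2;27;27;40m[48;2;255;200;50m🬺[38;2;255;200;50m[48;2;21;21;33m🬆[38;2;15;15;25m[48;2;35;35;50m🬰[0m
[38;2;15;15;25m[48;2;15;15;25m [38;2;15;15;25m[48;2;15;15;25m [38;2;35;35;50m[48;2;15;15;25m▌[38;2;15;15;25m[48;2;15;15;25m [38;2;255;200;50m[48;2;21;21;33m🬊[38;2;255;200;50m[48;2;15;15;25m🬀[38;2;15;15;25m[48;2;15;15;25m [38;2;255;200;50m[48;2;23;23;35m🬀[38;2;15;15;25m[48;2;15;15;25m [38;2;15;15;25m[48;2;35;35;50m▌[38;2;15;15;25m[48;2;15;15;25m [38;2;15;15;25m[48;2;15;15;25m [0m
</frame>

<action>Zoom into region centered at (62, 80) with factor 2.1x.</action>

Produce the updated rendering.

<frame>
[38;2;15;15;25m[48;2;15;15;25m [38;2;15;15;25m[48;2;15;15;25m [38;2;35;35;50m[48;2;15;15;25m▌[38;2;15;15;25m[48;2;15;15;25m [38;2;15;15;25m[48;2;35;35;50m▌[38;2;15;15;25m[48;2;15;15;25m [38;2;15;15;25m[48;2;15;15;25m [38;2;27;27;40m[48;2;255;200;50m🬝[38;2;15;15;25m[48;2;255;200;50m🬀[38;2;28;28;41m[48;2;255;200;50m🬊[38;2;15;15;25m[48;2;15;15;25m [38;2;15;15;25m[48;2;15;15;25m [0m
[38;2;15;15;25m[48;2;35;35;50m🬰[38;2;15;15;25m[48;2;35;35;50m🬰[38;2;35;35;50m[48;2;15;15;25m🬛[38;2;15;15;25m[48;2;35;35;50m🬰[38;2;15;15;25m[48;2;35;35;50m🬐[38;2;15;15;25m[48;2;35;35;50m🬰[38;2;15;15;25m[48;2;35;35;50m🬰[38;2;35;35;50m[48;2;15;15;25m🬛[38;2;255;200;50m[48;2;21;21;33m🬊[38;2;255;200;50m[48;2;31;31;45m🬀[38;2;15;15;25m[48;2;35;35;50m🬰[38;2;15;15;25m[48;2;35;35;50m🬰[0m
[38;2;255;200;50m[48;2;15;15;25m🬺[38;2;15;15;25m[48;2;255;200;50m🬬[38;2;35;35;50m[48;2;15;15;25m▌[38;2;15;15;25m[48;2;15;15;25m [38;2;15;15;25m[48;2;35;35;50m▌[38;2;15;15;25m[48;2;15;15;25m [38;2;15;15;25m[48;2;15;15;25m [38;2;35;35;50m[48;2;15;15;25m▌[38;2;15;15;25m[48;2;15;15;25m [38;2;15;15;25m[48;2;35;35;50m▌[38;2;15;15;25m[48;2;15;15;25m [38;2;15;15;25m[48;2;15;15;25m [0m
[38;2;255;200;50m[48;2;15;15;25m🬆[38;2;35;35;50m[48;2;15;15;25m🬂[38;2;35;35;50m[48;2;15;15;25m🬕[38;2;35;35;50m[48;2;15;15;25m🬂[38;2;35;35;50m[48;2;15;15;25m🬨[38;2;35;35;50m[48;2;15;15;25m🬂[38;2;35;35;50m[48;2;15;15;25m🬂[38;2;35;35;50m[48;2;15;15;25m🬕[38;2;35;35;50m[48;2;15;15;25m🬂[38;2;35;35;50m[48;2;15;15;25m🬨[38;2;35;35;50m[48;2;15;15;25m🬂[38;2;35;35;50m[48;2;15;15;25m🬂[0m
[38;2;15;15;25m[48;2;35;35;50m🬰[38;2;15;15;25m[48;2;35;35;50m🬰[38;2;35;35;50m[48;2;15;15;25m🬛[38;2;15;15;25m[48;2;35;35;50m🬰[38;2;15;15;25m[48;2;35;35;50m🬐[38;2;15;15;25m[48;2;35;35;50m🬰[38;2;15;15;25m[48;2;35;35;50m🬰[38;2;35;35;50m[48;2;15;15;25m🬛[38;2;15;15;25m[48;2;35;35;50m🬰[38;2;15;15;25m[48;2;35;35;50m🬐[38;2;15;15;25m[48;2;35;35;50m🬰[38;2;15;15;25m[48;2;35;35;50m🬰[0m
[38;2;15;15;25m[48;2;15;15;25m [38;2;15;15;25m[48;2;15;15;25m [38;2;35;35;50m[48;2;15;15;25m▌[38;2;15;15;25m[48;2;15;15;25m [38;2;15;15;25m[48;2;35;35;50m▌[38;2;15;15;25m[48;2;15;15;25m [38;2;15;15;25m[48;2;15;15;25m [38;2;35;35;50m[48;2;15;15;25m▌[38;2;15;15;25m[48;2;15;15;25m [38;2;15;15;25m[48;2;35;35;50m▌[38;2;15;15;25m[48;2;15;15;25m [38;2;15;15;25m[48;2;15;15;25m [0m
</frame>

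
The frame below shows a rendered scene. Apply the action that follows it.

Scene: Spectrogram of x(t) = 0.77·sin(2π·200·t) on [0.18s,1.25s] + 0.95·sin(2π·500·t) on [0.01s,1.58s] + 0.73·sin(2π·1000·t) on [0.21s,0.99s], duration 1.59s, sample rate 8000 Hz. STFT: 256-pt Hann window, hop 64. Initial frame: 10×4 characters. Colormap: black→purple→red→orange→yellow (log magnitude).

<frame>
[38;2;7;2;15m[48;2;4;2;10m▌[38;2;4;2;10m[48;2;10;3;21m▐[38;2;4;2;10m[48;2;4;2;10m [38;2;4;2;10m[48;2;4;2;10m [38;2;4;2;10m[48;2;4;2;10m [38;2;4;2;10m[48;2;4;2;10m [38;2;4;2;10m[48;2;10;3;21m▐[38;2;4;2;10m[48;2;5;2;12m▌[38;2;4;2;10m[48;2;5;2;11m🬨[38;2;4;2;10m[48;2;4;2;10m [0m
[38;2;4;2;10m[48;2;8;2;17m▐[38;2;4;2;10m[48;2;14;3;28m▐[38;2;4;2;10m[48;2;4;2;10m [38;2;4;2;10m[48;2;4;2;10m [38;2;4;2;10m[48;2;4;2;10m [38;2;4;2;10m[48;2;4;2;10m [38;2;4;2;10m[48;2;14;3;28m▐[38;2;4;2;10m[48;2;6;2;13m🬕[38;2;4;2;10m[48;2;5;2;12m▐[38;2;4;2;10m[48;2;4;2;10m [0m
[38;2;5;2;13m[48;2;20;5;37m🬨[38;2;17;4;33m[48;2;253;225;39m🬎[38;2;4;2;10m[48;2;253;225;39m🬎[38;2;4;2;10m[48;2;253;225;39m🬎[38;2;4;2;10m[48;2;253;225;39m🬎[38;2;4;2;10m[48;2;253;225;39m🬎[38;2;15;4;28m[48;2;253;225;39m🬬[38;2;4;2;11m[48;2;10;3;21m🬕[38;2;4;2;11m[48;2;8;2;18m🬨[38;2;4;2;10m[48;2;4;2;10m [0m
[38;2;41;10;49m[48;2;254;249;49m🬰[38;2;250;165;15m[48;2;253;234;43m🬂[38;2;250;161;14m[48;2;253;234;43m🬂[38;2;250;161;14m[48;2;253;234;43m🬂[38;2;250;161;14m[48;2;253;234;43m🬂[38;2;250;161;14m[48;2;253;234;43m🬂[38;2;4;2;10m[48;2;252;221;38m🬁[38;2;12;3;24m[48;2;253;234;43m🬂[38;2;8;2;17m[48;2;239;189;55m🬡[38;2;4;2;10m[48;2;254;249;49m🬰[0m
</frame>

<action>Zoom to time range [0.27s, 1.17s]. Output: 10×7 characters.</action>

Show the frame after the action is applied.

<frame>
[38;2;4;2;10m[48;2;4;2;10m [38;2;4;2;10m[48;2;4;2;10m [38;2;4;2;10m[48;2;4;2;10m [38;2;4;2;10m[48;2;4;2;10m [38;2;4;2;10m[48;2;4;2;10m [38;2;4;2;10m[48;2;4;2;10m [38;2;4;2;10m[48;2;4;2;10m [38;2;4;2;10m[48;2;4;2;10m [38;2;10;3;21m[48;2;4;2;10m▌[38;2;4;2;10m[48;2;4;2;10m [0m
[38;2;4;2;10m[48;2;4;2;10m [38;2;4;2;10m[48;2;4;2;10m [38;2;4;2;10m[48;2;4;2;10m [38;2;4;2;10m[48;2;4;2;10m [38;2;4;2;10m[48;2;4;2;10m [38;2;4;2;10m[48;2;4;2;10m [38;2;4;2;10m[48;2;4;2;10m [38;2;4;2;10m[48;2;4;2;10m [38;2;4;2;10m[48;2;11;3;22m▐[38;2;4;2;10m[48;2;4;2;10m [0m
[38;2;4;2;10m[48;2;4;2;10m [38;2;4;2;10m[48;2;4;2;10m [38;2;4;2;10m[48;2;4;2;10m [38;2;4;2;10m[48;2;4;2;10m [38;2;4;2;10m[48;2;4;2;10m [38;2;4;2;10m[48;2;4;2;10m [38;2;4;2;10m[48;2;4;2;10m [38;2;4;2;10m[48;2;4;2;10m [38;2;4;2;10m[48;2;13;3;26m▐[38;2;4;2;10m[48;2;4;2;10m [0m
[38;2;4;2;10m[48;2;4;2;10m [38;2;4;2;10m[48;2;4;2;10m [38;2;4;2;10m[48;2;4;2;10m [38;2;4;2;10m[48;2;4;2;10m [38;2;4;2;10m[48;2;4;2;10m [38;2;4;2;10m[48;2;4;2;10m [38;2;4;2;10m[48;2;4;2;10m [38;2;4;2;10m[48;2;4;2;10m [38;2;4;2;10m[48;2;19;5;36m▐[38;2;4;2;10m[48;2;4;2;10m [0m
[38;2;4;2;10m[48;2;4;2;10m [38;2;4;2;10m[48;2;4;2;10m [38;2;4;2;10m[48;2;4;2;10m [38;2;4;2;10m[48;2;4;2;10m [38;2;4;2;10m[48;2;4;2;10m [38;2;4;2;10m[48;2;4;2;10m [38;2;4;2;10m[48;2;4;2;10m [38;2;4;2;10m[48;2;4;2;10m [38;2;10;3;20m[48;2;68;16;79m🬨[38;2;4;2;10m[48;2;4;2;10m [0m
[38;2;253;225;39m[48;2;5;2;13m🬂[38;2;253;225;39m[48;2;5;2;13m🬂[38;2;253;225;39m[48;2;5;2;13m🬂[38;2;253;225;39m[48;2;5;2;13m🬂[38;2;253;225;39m[48;2;5;2;13m🬂[38;2;253;225;39m[48;2;5;2;13m🬂[38;2;253;225;39m[48;2;5;2;13m🬂[38;2;253;225;39m[48;2;5;2;13m🬂[38;2;234;155;47m[48;2;19;5;30m🬄[38;2;4;2;10m[48;2;5;2;12m🬎[0m
[38;2;254;249;49m[48;2;252;214;35m🬂[38;2;254;249;49m[48;2;252;214;35m🬂[38;2;254;249;49m[48;2;252;214;35m🬂[38;2;254;249;49m[48;2;252;214;35m🬂[38;2;254;249;49m[48;2;252;214;35m🬂[38;2;254;249;49m[48;2;252;214;35m🬂[38;2;254;249;49m[48;2;252;214;35m🬂[38;2;254;249;49m[48;2;252;214;35m🬂[38;2;254;249;49m[48;2;252;214;35m🬂[38;2;254;249;49m[48;2;252;214;35m🬂[0m
</frame>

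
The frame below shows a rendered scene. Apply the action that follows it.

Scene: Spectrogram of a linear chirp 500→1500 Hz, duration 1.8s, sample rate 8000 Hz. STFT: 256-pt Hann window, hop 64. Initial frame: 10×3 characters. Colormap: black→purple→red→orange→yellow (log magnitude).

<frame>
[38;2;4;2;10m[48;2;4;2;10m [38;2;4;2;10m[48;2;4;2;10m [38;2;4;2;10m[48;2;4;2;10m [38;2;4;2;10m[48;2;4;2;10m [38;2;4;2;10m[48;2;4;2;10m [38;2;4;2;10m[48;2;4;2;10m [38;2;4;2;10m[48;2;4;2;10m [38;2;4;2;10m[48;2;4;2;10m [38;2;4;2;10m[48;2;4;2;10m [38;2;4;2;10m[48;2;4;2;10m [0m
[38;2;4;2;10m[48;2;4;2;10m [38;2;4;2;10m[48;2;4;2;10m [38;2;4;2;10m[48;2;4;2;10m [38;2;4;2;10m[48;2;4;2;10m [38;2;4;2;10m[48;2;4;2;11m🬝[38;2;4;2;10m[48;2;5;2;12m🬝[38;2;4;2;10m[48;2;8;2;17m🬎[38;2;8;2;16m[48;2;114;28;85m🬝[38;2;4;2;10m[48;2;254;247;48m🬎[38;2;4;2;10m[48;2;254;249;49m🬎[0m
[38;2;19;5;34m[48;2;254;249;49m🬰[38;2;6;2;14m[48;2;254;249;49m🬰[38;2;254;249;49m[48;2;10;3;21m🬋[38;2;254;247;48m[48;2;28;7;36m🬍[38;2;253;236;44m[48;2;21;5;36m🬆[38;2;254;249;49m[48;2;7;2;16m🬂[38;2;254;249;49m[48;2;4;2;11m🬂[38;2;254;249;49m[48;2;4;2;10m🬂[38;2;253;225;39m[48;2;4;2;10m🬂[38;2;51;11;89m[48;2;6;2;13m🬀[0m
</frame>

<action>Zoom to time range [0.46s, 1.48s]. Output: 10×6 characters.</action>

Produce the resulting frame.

<frame>
[38;2;4;2;10m[48;2;4;2;10m [38;2;4;2;10m[48;2;4;2;10m [38;2;4;2;10m[48;2;4;2;10m [38;2;4;2;10m[48;2;4;2;10m [38;2;4;2;10m[48;2;4;2;10m [38;2;4;2;10m[48;2;4;2;10m [38;2;4;2;10m[48;2;4;2;10m [38;2;4;2;10m[48;2;4;2;10m [38;2;4;2;10m[48;2;4;2;10m [38;2;4;2;10m[48;2;4;2;10m [0m
[38;2;4;2;10m[48;2;4;2;10m [38;2;4;2;10m[48;2;4;2;10m [38;2;4;2;10m[48;2;4;2;10m [38;2;4;2;10m[48;2;4;2;10m [38;2;4;2;10m[48;2;4;2;10m [38;2;4;2;10m[48;2;4;2;10m [38;2;4;2;10m[48;2;4;2;10m [38;2;4;2;10m[48;2;4;2;10m [38;2;4;2;10m[48;2;4;2;10m [38;2;4;2;10m[48;2;4;2;10m [0m
[38;2;4;2;10m[48;2;4;2;10m [38;2;4;2;10m[48;2;4;2;10m [38;2;4;2;10m[48;2;4;2;10m [38;2;4;2;10m[48;2;4;2;10m [38;2;4;2;10m[48;2;4;2;10m [38;2;4;2;10m[48;2;4;2;10m [38;2;4;2;10m[48;2;4;2;10m [38;2;4;2;10m[48;2;4;2;10m [38;2;4;2;10m[48;2;4;2;10m [38;2;4;2;10m[48;2;4;2;10m [0m
[38;2;4;2;10m[48;2;4;2;10m [38;2;4;2;10m[48;2;4;2;10m [38;2;4;2;10m[48;2;4;2;10m [38;2;4;2;10m[48;2;4;2;10m [38;2;4;2;10m[48;2;4;2;11m🬎[38;2;4;2;10m[48;2;5;2;11m🬎[38;2;4;2;10m[48;2;6;2;14m🬎[38;2;4;2;10m[48;2;9;3;19m🬎[38;2;6;2;13m[48;2;24;6;44m🬝[38;2;15;4;26m[48;2;250;158;12m🬝[0m
[38;2;11;3;23m[48;2;254;249;49m🬎[38;2;22;5;37m[48;2;251;214;37m🬆[38;2;6;2;14m[48;2;253;238;44m🬂[38;2;22;5;40m[48;2;239;189;54m🬡[38;2;19;5;35m[48;2;254;249;49m🬰[38;2;250;211;39m[48;2;24;6;41m🬍[38;2;253;239;45m[48;2;5;2;13m🬎[38;2;254;249;49m[48;2;59;15;46m🬂[38;2;254;249;49m[48;2;11;3;23m🬂[38;2;254;249;49m[48;2;6;2;13m🬂[0m
[38;2;24;6;44m[48;2;6;2;13m🬀[38;2;8;2;17m[48;2;4;2;10m🬂[38;2;5;2;12m[48;2;4;2;10m🬂[38;2;5;2;11m[48;2;4;2;10m🬂[38;2;4;2;11m[48;2;4;2;10m🬂[38;2;4;2;10m[48;2;4;2;10m [38;2;4;2;10m[48;2;4;2;10m [38;2;4;2;10m[48;2;4;2;10m [38;2;4;2;10m[48;2;4;2;10m [38;2;4;2;10m[48;2;4;2;10m [0m
</frame>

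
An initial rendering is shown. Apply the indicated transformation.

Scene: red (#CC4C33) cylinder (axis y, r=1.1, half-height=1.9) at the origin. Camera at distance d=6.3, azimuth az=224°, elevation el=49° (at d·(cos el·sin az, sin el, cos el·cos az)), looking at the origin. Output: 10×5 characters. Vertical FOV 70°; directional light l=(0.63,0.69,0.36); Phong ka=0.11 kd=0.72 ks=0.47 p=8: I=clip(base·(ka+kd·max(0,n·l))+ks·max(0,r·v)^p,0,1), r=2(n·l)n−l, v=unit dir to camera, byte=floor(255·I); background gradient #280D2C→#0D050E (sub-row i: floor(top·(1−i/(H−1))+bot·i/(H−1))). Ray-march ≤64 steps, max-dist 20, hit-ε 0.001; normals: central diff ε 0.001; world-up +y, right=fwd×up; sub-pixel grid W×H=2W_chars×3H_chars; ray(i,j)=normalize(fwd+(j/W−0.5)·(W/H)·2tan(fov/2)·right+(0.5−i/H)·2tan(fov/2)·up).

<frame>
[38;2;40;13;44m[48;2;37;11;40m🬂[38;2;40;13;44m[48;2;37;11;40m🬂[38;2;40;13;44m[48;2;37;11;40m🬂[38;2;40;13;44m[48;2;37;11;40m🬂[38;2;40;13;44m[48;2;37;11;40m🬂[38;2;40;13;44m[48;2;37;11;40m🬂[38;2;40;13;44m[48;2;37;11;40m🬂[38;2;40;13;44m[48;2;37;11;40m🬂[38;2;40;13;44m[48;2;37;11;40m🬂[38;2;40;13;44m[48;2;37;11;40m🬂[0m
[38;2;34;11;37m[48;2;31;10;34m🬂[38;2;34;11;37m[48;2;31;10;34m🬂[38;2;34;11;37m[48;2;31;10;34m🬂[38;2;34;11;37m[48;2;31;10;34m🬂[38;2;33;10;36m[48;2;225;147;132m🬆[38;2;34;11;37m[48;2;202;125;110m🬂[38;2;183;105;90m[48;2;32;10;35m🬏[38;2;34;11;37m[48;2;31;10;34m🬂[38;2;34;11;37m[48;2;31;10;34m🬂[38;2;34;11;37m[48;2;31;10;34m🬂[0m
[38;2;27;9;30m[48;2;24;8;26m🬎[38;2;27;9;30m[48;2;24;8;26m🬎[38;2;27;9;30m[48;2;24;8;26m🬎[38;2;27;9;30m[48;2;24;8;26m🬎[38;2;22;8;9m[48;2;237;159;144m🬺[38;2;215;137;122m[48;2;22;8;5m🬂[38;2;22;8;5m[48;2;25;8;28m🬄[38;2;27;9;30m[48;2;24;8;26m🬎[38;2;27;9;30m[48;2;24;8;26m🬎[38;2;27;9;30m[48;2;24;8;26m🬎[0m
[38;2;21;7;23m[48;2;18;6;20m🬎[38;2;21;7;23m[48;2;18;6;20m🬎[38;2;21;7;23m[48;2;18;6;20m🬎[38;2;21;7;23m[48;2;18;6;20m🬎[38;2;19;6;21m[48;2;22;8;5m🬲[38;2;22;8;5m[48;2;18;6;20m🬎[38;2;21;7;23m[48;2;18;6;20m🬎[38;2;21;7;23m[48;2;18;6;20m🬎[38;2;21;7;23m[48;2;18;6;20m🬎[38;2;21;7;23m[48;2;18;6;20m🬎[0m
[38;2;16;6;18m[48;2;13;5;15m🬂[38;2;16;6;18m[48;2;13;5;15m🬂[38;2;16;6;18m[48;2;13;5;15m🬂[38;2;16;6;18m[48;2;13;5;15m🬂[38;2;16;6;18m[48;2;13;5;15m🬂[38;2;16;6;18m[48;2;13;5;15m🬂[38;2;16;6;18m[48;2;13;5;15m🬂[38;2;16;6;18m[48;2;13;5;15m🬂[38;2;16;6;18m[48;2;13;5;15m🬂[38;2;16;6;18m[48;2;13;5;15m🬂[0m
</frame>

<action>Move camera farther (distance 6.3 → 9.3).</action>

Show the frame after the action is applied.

<frame>
[38;2;40;13;44m[48;2;37;11;40m🬂[38;2;40;13;44m[48;2;37;11;40m🬂[38;2;40;13;44m[48;2;37;11;40m🬂[38;2;40;13;44m[48;2;37;11;40m🬂[38;2;40;13;44m[48;2;37;11;40m🬂[38;2;40;13;44m[48;2;37;11;40m🬂[38;2;40;13;44m[48;2;37;11;40m🬂[38;2;40;13;44m[48;2;37;11;40m🬂[38;2;40;13;44m[48;2;37;11;40m🬂[38;2;40;13;44m[48;2;37;11;40m🬂[0m
[38;2;34;11;37m[48;2;31;10;34m🬂[38;2;34;11;37m[48;2;31;10;34m🬂[38;2;34;11;37m[48;2;31;10;34m🬂[38;2;34;11;37m[48;2;31;10;34m🬂[38;2;34;11;37m[48;2;31;10;34m🬂[38;2;216;139;123m[48;2;32;10;35m🬏[38;2;34;11;37m[48;2;31;10;34m🬂[38;2;34;11;37m[48;2;31;10;34m🬂[38;2;34;11;37m[48;2;31;10;34m🬂[38;2;34;11;37m[48;2;31;10;34m🬂[0m
[38;2;27;9;30m[48;2;24;8;26m🬎[38;2;27;9;30m[48;2;24;8;26m🬎[38;2;27;9;30m[48;2;24;8;26m🬎[38;2;27;9;30m[48;2;24;8;26m🬎[38;2;237;159;144m[48;2;24;8;19m🬁[38;2;215;137;122m[48;2;22;8;5m🬂[38;2;27;9;30m[48;2;24;8;26m🬎[38;2;27;9;30m[48;2;24;8;26m🬎[38;2;27;9;30m[48;2;24;8;26m🬎[38;2;27;9;30m[48;2;24;8;26m🬎[0m
[38;2;21;7;23m[48;2;18;6;20m🬎[38;2;21;7;23m[48;2;18;6;20m🬎[38;2;21;7;23m[48;2;18;6;20m🬎[38;2;21;7;23m[48;2;18;6;20m🬎[38;2;19;6;21m[48;2;22;8;5m🬺[38;2;22;8;5m[48;2;19;6;21m🬂[38;2;21;7;23m[48;2;18;6;20m🬎[38;2;21;7;23m[48;2;18;6;20m🬎[38;2;21;7;23m[48;2;18;6;20m🬎[38;2;21;7;23m[48;2;18;6;20m🬎[0m
[38;2;16;6;18m[48;2;13;5;15m🬂[38;2;16;6;18m[48;2;13;5;15m🬂[38;2;16;6;18m[48;2;13;5;15m🬂[38;2;16;6;18m[48;2;13;5;15m🬂[38;2;16;6;18m[48;2;13;5;15m🬂[38;2;16;6;18m[48;2;13;5;15m🬂[38;2;16;6;18m[48;2;13;5;15m🬂[38;2;16;6;18m[48;2;13;5;15m🬂[38;2;16;6;18m[48;2;13;5;15m🬂[38;2;16;6;18m[48;2;13;5;15m🬂[0m
</frame>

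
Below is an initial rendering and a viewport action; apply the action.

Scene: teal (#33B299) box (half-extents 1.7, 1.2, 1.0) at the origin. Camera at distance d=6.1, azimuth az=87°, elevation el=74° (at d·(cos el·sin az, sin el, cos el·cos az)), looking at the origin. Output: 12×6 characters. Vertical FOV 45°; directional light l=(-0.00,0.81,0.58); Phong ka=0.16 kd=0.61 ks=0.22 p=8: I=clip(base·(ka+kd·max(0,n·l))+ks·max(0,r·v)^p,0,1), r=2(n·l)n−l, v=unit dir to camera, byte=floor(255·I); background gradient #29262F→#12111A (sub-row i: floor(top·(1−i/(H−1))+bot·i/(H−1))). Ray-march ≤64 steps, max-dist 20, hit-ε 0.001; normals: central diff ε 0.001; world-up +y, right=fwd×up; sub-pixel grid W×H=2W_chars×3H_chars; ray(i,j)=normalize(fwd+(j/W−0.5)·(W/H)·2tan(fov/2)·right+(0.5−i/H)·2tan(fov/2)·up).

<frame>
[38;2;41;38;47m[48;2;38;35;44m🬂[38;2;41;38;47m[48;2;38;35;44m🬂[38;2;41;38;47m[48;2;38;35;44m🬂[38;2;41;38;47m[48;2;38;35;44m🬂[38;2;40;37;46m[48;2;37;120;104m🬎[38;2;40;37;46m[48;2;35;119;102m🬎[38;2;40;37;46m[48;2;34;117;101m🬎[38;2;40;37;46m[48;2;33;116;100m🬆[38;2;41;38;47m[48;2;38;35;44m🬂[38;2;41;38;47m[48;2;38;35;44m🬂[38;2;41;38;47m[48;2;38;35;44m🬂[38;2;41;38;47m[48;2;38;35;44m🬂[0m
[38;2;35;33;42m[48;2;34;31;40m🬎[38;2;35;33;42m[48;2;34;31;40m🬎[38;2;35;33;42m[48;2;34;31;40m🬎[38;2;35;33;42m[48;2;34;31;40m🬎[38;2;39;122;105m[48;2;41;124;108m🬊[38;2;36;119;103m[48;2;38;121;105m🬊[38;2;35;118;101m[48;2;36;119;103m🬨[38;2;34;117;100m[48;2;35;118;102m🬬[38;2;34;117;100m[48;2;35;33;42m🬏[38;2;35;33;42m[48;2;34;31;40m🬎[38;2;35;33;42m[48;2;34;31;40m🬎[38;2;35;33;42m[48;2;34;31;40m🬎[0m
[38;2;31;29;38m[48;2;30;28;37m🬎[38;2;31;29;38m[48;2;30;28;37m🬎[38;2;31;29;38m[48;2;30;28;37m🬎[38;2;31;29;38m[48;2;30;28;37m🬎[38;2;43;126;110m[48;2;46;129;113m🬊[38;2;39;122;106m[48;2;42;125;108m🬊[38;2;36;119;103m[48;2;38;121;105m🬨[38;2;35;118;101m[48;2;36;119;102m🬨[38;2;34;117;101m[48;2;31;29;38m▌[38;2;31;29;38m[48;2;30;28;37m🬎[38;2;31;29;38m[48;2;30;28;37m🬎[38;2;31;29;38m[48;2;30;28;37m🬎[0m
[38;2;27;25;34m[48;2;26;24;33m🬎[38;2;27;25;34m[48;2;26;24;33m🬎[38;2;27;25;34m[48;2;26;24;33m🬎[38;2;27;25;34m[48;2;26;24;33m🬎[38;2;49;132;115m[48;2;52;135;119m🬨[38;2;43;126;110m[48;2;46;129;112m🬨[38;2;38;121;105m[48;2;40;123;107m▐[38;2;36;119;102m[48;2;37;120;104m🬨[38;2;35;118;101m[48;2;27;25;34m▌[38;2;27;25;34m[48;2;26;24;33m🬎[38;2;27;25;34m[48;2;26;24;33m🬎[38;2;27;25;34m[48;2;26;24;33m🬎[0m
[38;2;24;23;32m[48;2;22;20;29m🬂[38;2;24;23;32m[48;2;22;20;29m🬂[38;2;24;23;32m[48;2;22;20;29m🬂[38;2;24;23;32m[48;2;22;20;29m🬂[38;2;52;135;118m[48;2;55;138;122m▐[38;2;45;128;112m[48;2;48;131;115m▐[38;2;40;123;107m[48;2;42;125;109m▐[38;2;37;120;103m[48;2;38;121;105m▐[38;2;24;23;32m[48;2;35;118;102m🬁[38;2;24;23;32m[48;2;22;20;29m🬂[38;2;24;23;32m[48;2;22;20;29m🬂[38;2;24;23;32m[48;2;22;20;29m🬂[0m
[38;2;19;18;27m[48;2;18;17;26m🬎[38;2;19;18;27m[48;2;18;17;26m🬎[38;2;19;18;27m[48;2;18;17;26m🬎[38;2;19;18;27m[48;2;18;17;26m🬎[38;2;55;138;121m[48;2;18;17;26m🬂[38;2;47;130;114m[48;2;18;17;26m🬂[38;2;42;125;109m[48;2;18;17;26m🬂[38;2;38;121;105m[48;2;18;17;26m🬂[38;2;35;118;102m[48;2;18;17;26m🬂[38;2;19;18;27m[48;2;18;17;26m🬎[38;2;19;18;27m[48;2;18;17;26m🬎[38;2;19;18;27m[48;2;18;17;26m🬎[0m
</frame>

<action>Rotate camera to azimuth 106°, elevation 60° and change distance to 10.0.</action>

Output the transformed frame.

<frame>
[38;2;41;38;47m[48;2;38;35;44m🬂[38;2;41;38;47m[48;2;38;35;44m🬂[38;2;41;38;47m[48;2;38;35;44m🬂[38;2;41;38;47m[48;2;38;35;44m🬂[38;2;41;38;47m[48;2;38;35;44m🬂[38;2;41;38;47m[48;2;38;35;44m🬂[38;2;41;38;47m[48;2;38;35;44m🬂[38;2;41;38;47m[48;2;38;35;44m🬂[38;2;41;38;47m[48;2;38;35;44m🬂[38;2;41;38;47m[48;2;38;35;44m🬂[38;2;41;38;47m[48;2;38;35;44m🬂[38;2;41;38;47m[48;2;38;35;44m🬂[0m
[38;2;35;33;42m[48;2;34;31;40m🬎[38;2;35;33;42m[48;2;34;31;40m🬎[38;2;35;33;42m[48;2;34;31;40m🬎[38;2;35;33;42m[48;2;34;31;40m🬎[38;2;35;33;42m[48;2;34;31;40m🬎[38;2;35;33;42m[48;2;38;121;105m🬝[38;2;35;33;42m[48;2;36;119;103m🬎[38;2;35;33;42m[48;2;34;117;101m🬎[38;2;35;33;42m[48;2;34;31;40m🬎[38;2;35;33;42m[48;2;34;31;40m🬎[38;2;35;33;42m[48;2;34;31;40m🬎[38;2;35;33;42m[48;2;34;31;40m🬎[0m
[38;2;31;29;38m[48;2;30;28;37m🬎[38;2;31;29;38m[48;2;30;28;37m🬎[38;2;31;29;38m[48;2;30;28;37m🬎[38;2;31;29;38m[48;2;30;28;37m🬎[38;2;31;29;38m[48;2;30;28;37m🬎[38;2;32;30;39m[48;2;41;124;108m🬀[38;2;37;120;104m[48;2;39;122;105m🬨[38;2;36;119;102m[48;2;31;29;38m▌[38;2;31;29;38m[48;2;30;28;37m🬎[38;2;31;29;38m[48;2;30;28;37m🬎[38;2;31;29;38m[48;2;30;28;37m🬎[38;2;31;29;38m[48;2;30;28;37m🬎[0m
[38;2;27;25;34m[48;2;26;24;33m🬎[38;2;27;25;34m[48;2;26;24;33m🬎[38;2;27;25;34m[48;2;26;24;33m🬎[38;2;27;25;34m[48;2;26;24;33m🬎[38;2;49;132;116m[48;2;22;25;31m🬉[38;2;44;127;111m[48;2;8;28;24m🬬[38;2;40;123;106m[48;2;42;125;108m🬨[38;2;37;120;104m[48;2;26;24;33m🬀[38;2;27;25;34m[48;2;26;24;33m🬎[38;2;27;25;34m[48;2;26;24;33m🬎[38;2;27;25;34m[48;2;26;24;33m🬎[38;2;27;25;34m[48;2;26;24;33m🬎[0m
[38;2;24;23;32m[48;2;22;20;29m🬂[38;2;24;23;32m[48;2;22;20;29m🬂[38;2;24;23;32m[48;2;22;20;29m🬂[38;2;24;23;32m[48;2;22;20;29m🬂[38;2;22;21;30m[48;2;8;28;24m🬺[38;2;8;28;24m[48;2;22;20;29m🬎[38;2;8;28;24m[48;2;22;20;29m🬎[38;2;24;23;32m[48;2;22;20;29m🬂[38;2;24;23;32m[48;2;22;20;29m🬂[38;2;24;23;32m[48;2;22;20;29m🬂[38;2;24;23;32m[48;2;22;20;29m🬂[38;2;24;23;32m[48;2;22;20;29m🬂[0m
[38;2;19;18;27m[48;2;18;17;26m🬎[38;2;19;18;27m[48;2;18;17;26m🬎[38;2;19;18;27m[48;2;18;17;26m🬎[38;2;19;18;27m[48;2;18;17;26m🬎[38;2;19;18;27m[48;2;18;17;26m🬎[38;2;19;18;27m[48;2;18;17;26m🬎[38;2;19;18;27m[48;2;18;17;26m🬎[38;2;19;18;27m[48;2;18;17;26m🬎[38;2;19;18;27m[48;2;18;17;26m🬎[38;2;19;18;27m[48;2;18;17;26m🬎[38;2;19;18;27m[48;2;18;17;26m🬎[38;2;19;18;27m[48;2;18;17;26m🬎[0m
</frame>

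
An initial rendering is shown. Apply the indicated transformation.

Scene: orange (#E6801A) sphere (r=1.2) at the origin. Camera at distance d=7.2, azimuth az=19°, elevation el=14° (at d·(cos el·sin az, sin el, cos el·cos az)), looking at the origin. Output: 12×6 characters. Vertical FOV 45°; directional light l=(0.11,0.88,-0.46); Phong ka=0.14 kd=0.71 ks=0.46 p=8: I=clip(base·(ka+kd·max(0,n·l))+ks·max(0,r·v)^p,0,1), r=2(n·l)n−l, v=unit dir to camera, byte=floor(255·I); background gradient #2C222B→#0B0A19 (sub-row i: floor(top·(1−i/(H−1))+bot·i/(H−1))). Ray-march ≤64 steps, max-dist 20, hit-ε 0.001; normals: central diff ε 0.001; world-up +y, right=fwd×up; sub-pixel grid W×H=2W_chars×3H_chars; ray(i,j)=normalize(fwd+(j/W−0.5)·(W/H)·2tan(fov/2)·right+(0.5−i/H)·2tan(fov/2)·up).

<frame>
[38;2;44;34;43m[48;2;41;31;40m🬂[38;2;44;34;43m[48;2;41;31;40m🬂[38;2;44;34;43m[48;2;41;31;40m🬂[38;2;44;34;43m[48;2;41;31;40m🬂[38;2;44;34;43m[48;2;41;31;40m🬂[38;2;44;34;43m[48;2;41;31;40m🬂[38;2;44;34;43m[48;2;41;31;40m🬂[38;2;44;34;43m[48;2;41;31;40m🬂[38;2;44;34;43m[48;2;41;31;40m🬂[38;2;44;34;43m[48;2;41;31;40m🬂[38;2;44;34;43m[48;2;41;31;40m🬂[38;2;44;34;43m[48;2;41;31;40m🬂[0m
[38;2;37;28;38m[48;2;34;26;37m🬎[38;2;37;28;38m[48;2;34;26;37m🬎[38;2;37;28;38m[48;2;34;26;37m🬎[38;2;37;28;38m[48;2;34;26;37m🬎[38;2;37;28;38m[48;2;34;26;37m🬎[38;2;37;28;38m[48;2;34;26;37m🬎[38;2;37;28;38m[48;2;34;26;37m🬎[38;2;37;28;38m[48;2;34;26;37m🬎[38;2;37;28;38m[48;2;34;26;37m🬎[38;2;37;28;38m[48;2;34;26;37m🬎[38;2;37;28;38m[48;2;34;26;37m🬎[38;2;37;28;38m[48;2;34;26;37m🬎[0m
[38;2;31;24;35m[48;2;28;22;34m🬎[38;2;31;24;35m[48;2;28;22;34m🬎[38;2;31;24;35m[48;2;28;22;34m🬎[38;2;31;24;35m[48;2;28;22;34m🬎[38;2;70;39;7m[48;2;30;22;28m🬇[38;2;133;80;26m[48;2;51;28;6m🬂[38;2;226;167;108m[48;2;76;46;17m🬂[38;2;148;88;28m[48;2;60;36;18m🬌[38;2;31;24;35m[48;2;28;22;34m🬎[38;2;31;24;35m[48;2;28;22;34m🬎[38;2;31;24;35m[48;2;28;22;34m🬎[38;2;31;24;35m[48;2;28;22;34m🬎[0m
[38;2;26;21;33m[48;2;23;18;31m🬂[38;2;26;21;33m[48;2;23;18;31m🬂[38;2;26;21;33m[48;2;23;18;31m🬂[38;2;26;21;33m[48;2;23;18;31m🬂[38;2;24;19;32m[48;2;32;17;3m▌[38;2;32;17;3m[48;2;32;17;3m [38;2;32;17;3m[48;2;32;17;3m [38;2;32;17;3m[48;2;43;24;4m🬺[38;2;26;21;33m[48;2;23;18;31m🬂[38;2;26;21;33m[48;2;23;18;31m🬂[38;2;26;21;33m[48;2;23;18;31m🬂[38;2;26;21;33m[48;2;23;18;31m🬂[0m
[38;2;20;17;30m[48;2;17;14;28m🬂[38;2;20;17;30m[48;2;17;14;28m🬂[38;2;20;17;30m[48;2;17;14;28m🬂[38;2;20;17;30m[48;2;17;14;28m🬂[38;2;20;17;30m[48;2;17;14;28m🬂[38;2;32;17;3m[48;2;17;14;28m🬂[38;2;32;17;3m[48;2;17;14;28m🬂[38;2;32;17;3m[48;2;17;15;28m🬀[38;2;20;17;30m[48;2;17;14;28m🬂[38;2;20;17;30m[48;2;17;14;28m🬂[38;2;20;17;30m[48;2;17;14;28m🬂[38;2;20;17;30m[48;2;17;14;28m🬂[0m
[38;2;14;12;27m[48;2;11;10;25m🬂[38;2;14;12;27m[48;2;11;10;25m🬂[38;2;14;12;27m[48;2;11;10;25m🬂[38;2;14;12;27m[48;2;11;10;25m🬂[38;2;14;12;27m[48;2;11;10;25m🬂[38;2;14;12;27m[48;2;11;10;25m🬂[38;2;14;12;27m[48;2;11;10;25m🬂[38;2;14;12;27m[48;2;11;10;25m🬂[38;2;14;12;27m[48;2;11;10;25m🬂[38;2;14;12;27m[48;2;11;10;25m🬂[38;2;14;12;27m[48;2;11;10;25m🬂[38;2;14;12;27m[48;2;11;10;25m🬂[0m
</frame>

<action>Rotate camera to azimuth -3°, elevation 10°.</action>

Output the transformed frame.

<frame>
[38;2;44;34;43m[48;2;41;31;40m🬂[38;2;44;34;43m[48;2;41;31;40m🬂[38;2;44;34;43m[48;2;41;31;40m🬂[38;2;44;34;43m[48;2;41;31;40m🬂[38;2;44;34;43m[48;2;41;31;40m🬂[38;2;44;34;43m[48;2;41;31;40m🬂[38;2;44;34;43m[48;2;41;31;40m🬂[38;2;44;34;43m[48;2;41;31;40m🬂[38;2;44;34;43m[48;2;41;31;40m🬂[38;2;44;34;43m[48;2;41;31;40m🬂[38;2;44;34;43m[48;2;41;31;40m🬂[38;2;44;34;43m[48;2;41;31;40m🬂[0m
[38;2;37;28;38m[48;2;34;26;37m🬎[38;2;37;28;38m[48;2;34;26;37m🬎[38;2;37;28;38m[48;2;34;26;37m🬎[38;2;37;28;38m[48;2;34;26;37m🬎[38;2;37;28;38m[48;2;34;26;37m🬎[38;2;37;28;38m[48;2;34;26;37m🬎[38;2;37;28;38m[48;2;34;26;37m🬎[38;2;37;28;38m[48;2;34;26;37m🬎[38;2;37;28;38m[48;2;34;26;37m🬎[38;2;37;28;38m[48;2;34;26;37m🬎[38;2;37;28;38m[48;2;34;26;37m🬎[38;2;37;28;38m[48;2;34;26;37m🬎[0m
[38;2;31;24;35m[48;2;28;22;34m🬎[38;2;31;24;35m[48;2;28;22;34m🬎[38;2;31;24;35m[48;2;28;22;34m🬎[38;2;31;24;35m[48;2;28;22;34m🬎[38;2;84;47;9m[48;2;30;22;28m🬇[38;2;152;99;46m[48;2;48;27;6m🬂[38;2;217;166;114m[48;2;51;29;8m🬂[38;2;115;66;18m[48;2;38;23;14m🬌[38;2;31;24;35m[48;2;28;22;34m🬎[38;2;31;24;35m[48;2;28;22;34m🬎[38;2;31;24;35m[48;2;28;22;34m🬎[38;2;31;24;35m[48;2;28;22;34m🬎[0m
[38;2;26;21;33m[48;2;23;18;31m🬂[38;2;26;21;33m[48;2;23;18;31m🬂[38;2;26;21;33m[48;2;23;18;31m🬂[38;2;26;21;33m[48;2;23;18;31m🬂[38;2;24;19;32m[48;2;32;17;3m▌[38;2;32;17;3m[48;2;32;17;3m [38;2;32;17;3m[48;2;32;17;3m [38;2;32;17;3m[48;2;32;17;3m [38;2;26;21;33m[48;2;23;18;31m🬂[38;2;26;21;33m[48;2;23;18;31m🬂[38;2;26;21;33m[48;2;23;18;31m🬂[38;2;26;21;33m[48;2;23;18;31m🬂[0m
[38;2;20;17;30m[48;2;17;14;28m🬂[38;2;20;17;30m[48;2;17;14;28m🬂[38;2;20;17;30m[48;2;17;14;28m🬂[38;2;20;17;30m[48;2;17;14;28m🬂[38;2;20;17;30m[48;2;17;14;28m🬂[38;2;32;17;3m[48;2;17;14;28m🬂[38;2;32;17;3m[48;2;17;14;28m🬂[38;2;32;17;3m[48;2;17;15;28m🬀[38;2;20;17;30m[48;2;17;14;28m🬂[38;2;20;17;30m[48;2;17;14;28m🬂[38;2;20;17;30m[48;2;17;14;28m🬂[38;2;20;17;30m[48;2;17;14;28m🬂[0m
[38;2;14;12;27m[48;2;11;10;25m🬂[38;2;14;12;27m[48;2;11;10;25m🬂[38;2;14;12;27m[48;2;11;10;25m🬂[38;2;14;12;27m[48;2;11;10;25m🬂[38;2;14;12;27m[48;2;11;10;25m🬂[38;2;14;12;27m[48;2;11;10;25m🬂[38;2;14;12;27m[48;2;11;10;25m🬂[38;2;14;12;27m[48;2;11;10;25m🬂[38;2;14;12;27m[48;2;11;10;25m🬂[38;2;14;12;27m[48;2;11;10;25m🬂[38;2;14;12;27m[48;2;11;10;25m🬂[38;2;14;12;27m[48;2;11;10;25m🬂[0m
</frame>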